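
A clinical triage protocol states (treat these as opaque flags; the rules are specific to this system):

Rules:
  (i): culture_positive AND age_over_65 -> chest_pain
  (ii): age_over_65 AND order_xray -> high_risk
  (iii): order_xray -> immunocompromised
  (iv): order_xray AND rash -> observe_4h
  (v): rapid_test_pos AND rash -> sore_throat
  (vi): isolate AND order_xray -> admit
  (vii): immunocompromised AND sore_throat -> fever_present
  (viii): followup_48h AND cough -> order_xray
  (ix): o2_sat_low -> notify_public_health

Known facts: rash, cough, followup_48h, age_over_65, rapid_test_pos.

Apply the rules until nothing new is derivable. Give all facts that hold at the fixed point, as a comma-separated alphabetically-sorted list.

[1] (v) [rapid_test_pos AND rash -> sore_throat]; (viii) [followup_48h AND cough -> order_xray]. ⇒ new: sore_throat, order_xray.
[2] (ii) [age_over_65 AND order_xray -> high_risk]; (iii) [order_xray -> immunocompromised]; (iv) [order_xray AND rash -> observe_4h]. ⇒ new: high_risk, immunocompromised, observe_4h.
[3] (vii) [immunocompromised AND sore_throat -> fever_present]. ⇒ new: fever_present.

age_over_65, cough, fever_present, followup_48h, high_risk, immunocompromised, observe_4h, order_xray, rapid_test_pos, rash, sore_throat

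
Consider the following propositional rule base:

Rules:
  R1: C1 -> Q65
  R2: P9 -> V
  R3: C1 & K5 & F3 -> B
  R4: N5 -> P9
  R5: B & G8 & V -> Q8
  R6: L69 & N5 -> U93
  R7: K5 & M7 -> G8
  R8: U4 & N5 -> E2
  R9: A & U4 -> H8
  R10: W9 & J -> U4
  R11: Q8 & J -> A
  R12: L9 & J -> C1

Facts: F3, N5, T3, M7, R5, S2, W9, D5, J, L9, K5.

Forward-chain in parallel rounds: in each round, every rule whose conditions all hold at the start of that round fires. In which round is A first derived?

4

Round 1: R4 [N5 -> P9]; R7 [K5 & M7 -> G8]; R10 [W9 & J -> U4]; R12 [L9 & J -> C1]. New: P9, G8, U4, C1.
Round 2: R1 [C1 -> Q65]; R2 [P9 -> V]; R3 [C1 & K5 & F3 -> B]; R8 [U4 & N5 -> E2]. New: Q65, V, B, E2.
Round 3: R5 [B & G8 & V -> Q8]. New: Q8.
Round 4: R11 [Q8 & J -> A]. New: A.
A first appears in round 4.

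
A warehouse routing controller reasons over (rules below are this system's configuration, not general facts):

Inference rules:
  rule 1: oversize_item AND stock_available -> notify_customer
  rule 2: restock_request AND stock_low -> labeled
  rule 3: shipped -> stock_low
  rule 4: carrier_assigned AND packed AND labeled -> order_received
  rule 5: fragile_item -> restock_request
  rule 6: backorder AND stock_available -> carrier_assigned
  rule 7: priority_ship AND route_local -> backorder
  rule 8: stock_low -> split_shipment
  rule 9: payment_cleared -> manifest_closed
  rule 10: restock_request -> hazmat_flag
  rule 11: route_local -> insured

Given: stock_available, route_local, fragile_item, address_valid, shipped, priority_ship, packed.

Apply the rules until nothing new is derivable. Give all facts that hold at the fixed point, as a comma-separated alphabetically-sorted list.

Round 1: rule 3 [shipped -> stock_low]; rule 5 [fragile_item -> restock_request]; rule 7 [priority_ship AND route_local -> backorder]; rule 11 [route_local -> insured]. New: stock_low, restock_request, backorder, insured.
Round 2: rule 2 [restock_request AND stock_low -> labeled]; rule 6 [backorder AND stock_available -> carrier_assigned]; rule 8 [stock_low -> split_shipment]; rule 10 [restock_request -> hazmat_flag]. New: labeled, carrier_assigned, split_shipment, hazmat_flag.
Round 3: rule 4 [carrier_assigned AND packed AND labeled -> order_received]. New: order_received.

address_valid, backorder, carrier_assigned, fragile_item, hazmat_flag, insured, labeled, order_received, packed, priority_ship, restock_request, route_local, shipped, split_shipment, stock_available, stock_low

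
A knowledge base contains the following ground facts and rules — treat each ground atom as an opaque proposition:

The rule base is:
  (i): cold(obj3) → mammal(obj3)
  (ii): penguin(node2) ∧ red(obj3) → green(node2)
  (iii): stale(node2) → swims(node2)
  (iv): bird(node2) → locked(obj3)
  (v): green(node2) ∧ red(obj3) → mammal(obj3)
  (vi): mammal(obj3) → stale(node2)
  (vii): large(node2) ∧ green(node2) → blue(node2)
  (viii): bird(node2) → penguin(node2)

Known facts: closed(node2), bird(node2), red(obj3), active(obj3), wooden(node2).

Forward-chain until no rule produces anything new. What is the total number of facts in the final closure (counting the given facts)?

11

Round 1 fires (iv), (viii), giving locked(obj3), penguin(node2).
Round 2 fires (ii), giving green(node2).
Round 3 fires (v), giving mammal(obj3).
Round 4 fires (vi), giving stale(node2).
Round 5 fires (iii), giving swims(node2).
Closure: {active(obj3), bird(node2), closed(node2), green(node2), locked(obj3), mammal(obj3), penguin(node2), red(obj3), stale(node2), swims(node2), wooden(node2)} — 11 facts.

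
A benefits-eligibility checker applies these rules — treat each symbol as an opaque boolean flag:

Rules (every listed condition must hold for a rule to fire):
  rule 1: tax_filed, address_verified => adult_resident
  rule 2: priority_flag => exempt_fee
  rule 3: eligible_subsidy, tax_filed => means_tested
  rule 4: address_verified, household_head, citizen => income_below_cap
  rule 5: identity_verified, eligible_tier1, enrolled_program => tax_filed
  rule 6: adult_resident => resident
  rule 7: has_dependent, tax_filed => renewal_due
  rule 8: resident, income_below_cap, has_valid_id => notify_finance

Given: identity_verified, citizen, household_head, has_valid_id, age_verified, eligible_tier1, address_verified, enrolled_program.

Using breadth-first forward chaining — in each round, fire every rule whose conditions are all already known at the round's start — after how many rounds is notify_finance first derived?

4

Round 1: rule 4 [address_verified, household_head, citizen => income_below_cap]; rule 5 [identity_verified, eligible_tier1, enrolled_program => tax_filed]. Adds income_below_cap, tax_filed.
Round 2: rule 1 [tax_filed, address_verified => adult_resident]. Adds adult_resident.
Round 3: rule 6 [adult_resident => resident]. Adds resident.
Round 4: rule 8 [resident, income_below_cap, has_valid_id => notify_finance]. Adds notify_finance.
notify_finance first appears in round 4.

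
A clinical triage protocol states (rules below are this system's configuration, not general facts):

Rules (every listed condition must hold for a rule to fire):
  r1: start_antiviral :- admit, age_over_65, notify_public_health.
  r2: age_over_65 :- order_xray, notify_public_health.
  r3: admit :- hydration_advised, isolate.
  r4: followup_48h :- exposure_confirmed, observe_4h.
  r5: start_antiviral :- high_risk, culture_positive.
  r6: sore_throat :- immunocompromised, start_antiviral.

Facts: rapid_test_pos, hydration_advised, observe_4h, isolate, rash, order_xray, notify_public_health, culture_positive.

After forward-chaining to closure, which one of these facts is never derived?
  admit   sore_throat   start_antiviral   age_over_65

sore_throat

[1] r2 [age_over_65 :- order_xray, notify_public_health.]; r3 [admit :- hydration_advised, isolate.]. ⇒ new: age_over_65, admit.
[2] r1 [start_antiviral :- admit, age_over_65, notify_public_health.]. ⇒ new: start_antiviral.
Derived: start_antiviral (round 2), admit (round 1), age_over_65 (round 1). sore_throat never appears in any round.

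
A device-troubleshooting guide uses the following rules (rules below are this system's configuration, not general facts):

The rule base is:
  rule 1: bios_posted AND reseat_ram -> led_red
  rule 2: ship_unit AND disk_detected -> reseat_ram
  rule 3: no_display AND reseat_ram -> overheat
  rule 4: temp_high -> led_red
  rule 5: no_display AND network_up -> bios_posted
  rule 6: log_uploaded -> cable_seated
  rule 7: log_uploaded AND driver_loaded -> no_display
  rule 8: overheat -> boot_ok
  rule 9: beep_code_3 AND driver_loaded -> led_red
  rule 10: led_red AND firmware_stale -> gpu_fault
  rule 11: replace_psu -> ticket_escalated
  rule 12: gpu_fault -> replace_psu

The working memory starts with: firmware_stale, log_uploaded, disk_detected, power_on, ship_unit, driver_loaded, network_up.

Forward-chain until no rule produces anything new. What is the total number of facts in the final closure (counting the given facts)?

17

Round 1 — rule 2, rule 6, rule 7, derive reseat_ram, cable_seated, no_display.
Round 2 — rule 3, rule 5, derive overheat, bios_posted.
Round 3 — rule 1, rule 8, derive led_red, boot_ok.
Round 4 — rule 10, derive gpu_fault.
Round 5 — rule 12, derive replace_psu.
Round 6 — rule 11, derive ticket_escalated.
Closure: {bios_posted, boot_ok, cable_seated, disk_detected, driver_loaded, firmware_stale, gpu_fault, led_red, log_uploaded, network_up, no_display, overheat, power_on, replace_psu, reseat_ram, ship_unit, ticket_escalated} — 17 facts.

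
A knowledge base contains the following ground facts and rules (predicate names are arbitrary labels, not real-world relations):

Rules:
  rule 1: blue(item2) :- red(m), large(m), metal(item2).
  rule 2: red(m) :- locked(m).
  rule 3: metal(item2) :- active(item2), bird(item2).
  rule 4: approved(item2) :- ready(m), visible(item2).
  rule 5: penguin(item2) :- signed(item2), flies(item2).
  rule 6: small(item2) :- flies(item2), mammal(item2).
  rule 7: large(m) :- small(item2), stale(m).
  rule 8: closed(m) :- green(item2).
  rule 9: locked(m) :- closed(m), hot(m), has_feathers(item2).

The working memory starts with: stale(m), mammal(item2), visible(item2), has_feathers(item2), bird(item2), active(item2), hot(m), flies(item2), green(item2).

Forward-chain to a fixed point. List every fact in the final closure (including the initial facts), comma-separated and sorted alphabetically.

active(item2), bird(item2), blue(item2), closed(m), flies(item2), green(item2), has_feathers(item2), hot(m), large(m), locked(m), mammal(item2), metal(item2), red(m), small(item2), stale(m), visible(item2)

Round 1: rule 3 [metal(item2) :- active(item2), bird(item2).]; rule 6 [small(item2) :- flies(item2), mammal(item2).]; rule 8 [closed(m) :- green(item2).]. Adds metal(item2), small(item2), closed(m).
Round 2: rule 7 [large(m) :- small(item2), stale(m).]; rule 9 [locked(m) :- closed(m), hot(m), has_feathers(item2).]. Adds large(m), locked(m).
Round 3: rule 2 [red(m) :- locked(m).]. Adds red(m).
Round 4: rule 1 [blue(item2) :- red(m), large(m), metal(item2).]. Adds blue(item2).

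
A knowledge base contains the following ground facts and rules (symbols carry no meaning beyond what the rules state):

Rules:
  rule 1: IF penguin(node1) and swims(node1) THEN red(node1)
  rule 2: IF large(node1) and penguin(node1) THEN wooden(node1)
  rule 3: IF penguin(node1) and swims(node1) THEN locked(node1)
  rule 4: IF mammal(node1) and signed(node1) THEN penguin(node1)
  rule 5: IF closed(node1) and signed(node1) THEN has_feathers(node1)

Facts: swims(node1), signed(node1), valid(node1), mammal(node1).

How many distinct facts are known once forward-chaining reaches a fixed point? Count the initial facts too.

7

Round 1 fires rule 4, giving penguin(node1).
Round 2 fires rule 1, rule 3, giving red(node1), locked(node1).
Closure: {locked(node1), mammal(node1), penguin(node1), red(node1), signed(node1), swims(node1), valid(node1)} — 7 facts.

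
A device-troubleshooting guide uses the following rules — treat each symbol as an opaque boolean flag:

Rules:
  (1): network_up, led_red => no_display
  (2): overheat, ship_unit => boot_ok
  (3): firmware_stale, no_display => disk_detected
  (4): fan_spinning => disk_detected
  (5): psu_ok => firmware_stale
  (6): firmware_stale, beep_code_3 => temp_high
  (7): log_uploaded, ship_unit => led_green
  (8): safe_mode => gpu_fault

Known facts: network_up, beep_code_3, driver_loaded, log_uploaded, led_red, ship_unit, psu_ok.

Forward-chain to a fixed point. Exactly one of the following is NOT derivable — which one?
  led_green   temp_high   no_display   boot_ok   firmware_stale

[1] (1) [network_up, led_red => no_display]; (5) [psu_ok => firmware_stale]; (7) [log_uploaded, ship_unit => led_green]. ⇒ new: no_display, firmware_stale, led_green.
[2] (3) [firmware_stale, no_display => disk_detected]; (6) [firmware_stale, beep_code_3 => temp_high]. ⇒ new: disk_detected, temp_high.
Derived: no_display (round 1), firmware_stale (round 1), temp_high (round 2), led_green (round 1). boot_ok never appears in any round.

boot_ok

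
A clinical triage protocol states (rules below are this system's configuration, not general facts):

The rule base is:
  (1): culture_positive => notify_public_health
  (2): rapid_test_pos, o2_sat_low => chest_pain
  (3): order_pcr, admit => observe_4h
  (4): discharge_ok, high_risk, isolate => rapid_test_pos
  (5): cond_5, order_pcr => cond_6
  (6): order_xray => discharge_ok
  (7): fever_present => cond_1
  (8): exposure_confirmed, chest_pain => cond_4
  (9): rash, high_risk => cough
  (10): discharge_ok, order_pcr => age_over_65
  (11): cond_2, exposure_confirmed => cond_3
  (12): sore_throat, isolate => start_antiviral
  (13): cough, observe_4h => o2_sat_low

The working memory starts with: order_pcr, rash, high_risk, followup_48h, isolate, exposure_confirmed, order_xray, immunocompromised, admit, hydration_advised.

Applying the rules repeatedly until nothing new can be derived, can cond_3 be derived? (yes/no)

no

Round 1 — (3), (6), (9), derive observe_4h, discharge_ok, cough.
Round 2 — (4), (10), (13), derive rapid_test_pos, age_over_65, o2_sat_low.
Round 3 — (2), derive chest_pain.
Round 4 — (8), derive cond_4.
Fixed point reached. cond_3 is concluded only by (11); (11) needs cond_2 (never derived).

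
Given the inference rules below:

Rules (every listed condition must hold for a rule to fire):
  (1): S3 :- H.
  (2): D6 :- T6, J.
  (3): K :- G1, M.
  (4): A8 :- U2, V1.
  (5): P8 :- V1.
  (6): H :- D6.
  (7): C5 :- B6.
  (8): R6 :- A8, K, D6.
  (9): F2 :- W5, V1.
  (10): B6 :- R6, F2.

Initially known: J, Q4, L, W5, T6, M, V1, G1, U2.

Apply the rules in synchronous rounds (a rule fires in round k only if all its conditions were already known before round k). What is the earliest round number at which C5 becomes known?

Round 1: (2) [D6 :- T6, J.]; (3) [K :- G1, M.]; (4) [A8 :- U2, V1.]; (5) [P8 :- V1.]; (9) [F2 :- W5, V1.]. New: D6, K, A8, P8, F2.
Round 2: (6) [H :- D6.]; (8) [R6 :- A8, K, D6.]. New: H, R6.
Round 3: (1) [S3 :- H.]; (10) [B6 :- R6, F2.]. New: S3, B6.
Round 4: (7) [C5 :- B6.]. New: C5.
C5 first appears in round 4.

4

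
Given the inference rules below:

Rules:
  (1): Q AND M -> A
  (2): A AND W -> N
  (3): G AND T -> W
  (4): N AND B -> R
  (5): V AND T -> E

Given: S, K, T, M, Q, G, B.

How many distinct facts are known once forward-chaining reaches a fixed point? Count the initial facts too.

11

Round 1 — (1), (3), derive A, W.
Round 2 — (2), derive N.
Round 3 — (4), derive R.
Closure: {A, B, G, K, M, N, Q, R, S, T, W} — 11 facts.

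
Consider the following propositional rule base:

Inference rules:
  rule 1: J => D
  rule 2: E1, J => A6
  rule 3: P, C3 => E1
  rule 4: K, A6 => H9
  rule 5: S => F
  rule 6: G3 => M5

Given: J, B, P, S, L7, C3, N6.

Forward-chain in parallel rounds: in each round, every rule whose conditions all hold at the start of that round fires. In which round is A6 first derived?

[1] rule 1 [J => D]; rule 3 [P, C3 => E1]; rule 5 [S => F]. ⇒ new: D, E1, F.
[2] rule 2 [E1, J => A6]. ⇒ new: A6.
A6 first appears in round 2.

2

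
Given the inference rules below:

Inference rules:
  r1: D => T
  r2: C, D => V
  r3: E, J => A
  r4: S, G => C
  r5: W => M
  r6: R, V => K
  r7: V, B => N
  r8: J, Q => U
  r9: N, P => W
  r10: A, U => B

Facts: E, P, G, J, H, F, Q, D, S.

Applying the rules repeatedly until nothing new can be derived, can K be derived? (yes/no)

Round 1 fires r1, r3, r4, r8, giving T, A, C, U.
Round 2 fires r2, r10, giving V, B.
Round 3 fires r7, giving N.
Round 4 fires r9, giving W.
Round 5 fires r5, giving M.
Fixed point reached. K is concluded only by r6; r6 needs R (never derived).

no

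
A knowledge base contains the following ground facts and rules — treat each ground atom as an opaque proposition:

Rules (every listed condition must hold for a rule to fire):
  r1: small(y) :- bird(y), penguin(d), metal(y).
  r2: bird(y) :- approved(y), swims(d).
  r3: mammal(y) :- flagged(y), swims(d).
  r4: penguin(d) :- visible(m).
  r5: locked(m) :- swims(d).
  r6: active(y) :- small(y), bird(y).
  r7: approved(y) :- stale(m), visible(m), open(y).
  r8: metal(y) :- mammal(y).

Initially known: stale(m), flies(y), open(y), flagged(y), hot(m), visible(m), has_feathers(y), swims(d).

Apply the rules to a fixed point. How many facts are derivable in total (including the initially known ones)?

16

Round 1 — r3, r4, r5, r7, derive mammal(y), penguin(d), locked(m), approved(y).
Round 2 — r2, r8, derive bird(y), metal(y).
Round 3 — r1, derive small(y).
Round 4 — r6, derive active(y).
Closure: {active(y), approved(y), bird(y), flagged(y), flies(y), has_feathers(y), hot(m), locked(m), mammal(y), metal(y), open(y), penguin(d), small(y), stale(m), swims(d), visible(m)} — 16 facts.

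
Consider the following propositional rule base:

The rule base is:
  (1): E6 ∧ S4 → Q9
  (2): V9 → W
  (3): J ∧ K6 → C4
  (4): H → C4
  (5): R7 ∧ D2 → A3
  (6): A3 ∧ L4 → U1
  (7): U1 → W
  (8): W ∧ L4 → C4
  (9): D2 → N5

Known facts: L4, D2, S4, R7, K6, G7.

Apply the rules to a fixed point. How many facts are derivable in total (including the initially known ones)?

11

Round 1 fires (5), (9), giving A3, N5.
Round 2 fires (6), giving U1.
Round 3 fires (7), giving W.
Round 4 fires (8), giving C4.
Closure: {A3, C4, D2, G7, K6, L4, N5, R7, S4, U1, W} — 11 facts.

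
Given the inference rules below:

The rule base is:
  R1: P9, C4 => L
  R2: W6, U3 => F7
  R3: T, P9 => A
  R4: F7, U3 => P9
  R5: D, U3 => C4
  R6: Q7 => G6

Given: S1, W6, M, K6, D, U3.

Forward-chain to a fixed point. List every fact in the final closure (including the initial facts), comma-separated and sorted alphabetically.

Round 1 fires R2, R5, giving F7, C4.
Round 2 fires R4, giving P9.
Round 3 fires R1, giving L.

C4, D, F7, K6, L, M, P9, S1, U3, W6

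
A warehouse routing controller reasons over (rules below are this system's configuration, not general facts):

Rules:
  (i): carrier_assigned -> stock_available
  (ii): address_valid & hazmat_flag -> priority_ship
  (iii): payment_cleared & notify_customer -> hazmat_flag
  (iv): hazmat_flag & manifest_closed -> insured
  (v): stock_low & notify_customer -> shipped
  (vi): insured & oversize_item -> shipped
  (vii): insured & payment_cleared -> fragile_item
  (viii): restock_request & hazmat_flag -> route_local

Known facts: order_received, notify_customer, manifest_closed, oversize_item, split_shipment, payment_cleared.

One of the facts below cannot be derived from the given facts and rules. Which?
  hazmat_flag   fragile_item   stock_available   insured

Round 1: (iii) [payment_cleared & notify_customer -> hazmat_flag]. New: hazmat_flag.
Round 2: (iv) [hazmat_flag & manifest_closed -> insured]. New: insured.
Round 3: (vi) [insured & oversize_item -> shipped]; (vii) [insured & payment_cleared -> fragile_item]. New: shipped, fragile_item.
Derived: fragile_item (round 3), hazmat_flag (round 1), insured (round 2). stock_available never appears in any round.

stock_available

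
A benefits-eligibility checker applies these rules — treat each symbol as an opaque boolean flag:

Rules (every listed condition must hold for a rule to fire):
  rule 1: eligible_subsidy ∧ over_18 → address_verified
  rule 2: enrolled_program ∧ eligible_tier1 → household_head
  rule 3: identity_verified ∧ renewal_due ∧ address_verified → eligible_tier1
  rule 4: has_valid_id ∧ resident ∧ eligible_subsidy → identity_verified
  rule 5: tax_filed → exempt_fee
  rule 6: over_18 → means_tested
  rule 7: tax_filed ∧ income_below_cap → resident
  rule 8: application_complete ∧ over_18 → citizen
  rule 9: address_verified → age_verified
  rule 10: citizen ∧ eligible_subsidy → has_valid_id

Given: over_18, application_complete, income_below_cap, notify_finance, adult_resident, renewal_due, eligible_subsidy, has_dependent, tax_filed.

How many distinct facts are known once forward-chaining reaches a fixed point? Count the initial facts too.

Round 1: rule 1 [eligible_subsidy ∧ over_18 → address_verified]; rule 5 [tax_filed → exempt_fee]; rule 6 [over_18 → means_tested]; rule 7 [tax_filed ∧ income_below_cap → resident]; rule 8 [application_complete ∧ over_18 → citizen]. Adds address_verified, exempt_fee, means_tested, resident, citizen.
Round 2: rule 9 [address_verified → age_verified]; rule 10 [citizen ∧ eligible_subsidy → has_valid_id]. Adds age_verified, has_valid_id.
Round 3: rule 4 [has_valid_id ∧ resident ∧ eligible_subsidy → identity_verified]. Adds identity_verified.
Round 4: rule 3 [identity_verified ∧ renewal_due ∧ address_verified → eligible_tier1]. Adds eligible_tier1.
Closure: {address_verified, adult_resident, age_verified, application_complete, citizen, eligible_subsidy, eligible_tier1, exempt_fee, has_dependent, has_valid_id, identity_verified, income_below_cap, means_tested, notify_finance, over_18, renewal_due, resident, tax_filed} — 18 facts.

18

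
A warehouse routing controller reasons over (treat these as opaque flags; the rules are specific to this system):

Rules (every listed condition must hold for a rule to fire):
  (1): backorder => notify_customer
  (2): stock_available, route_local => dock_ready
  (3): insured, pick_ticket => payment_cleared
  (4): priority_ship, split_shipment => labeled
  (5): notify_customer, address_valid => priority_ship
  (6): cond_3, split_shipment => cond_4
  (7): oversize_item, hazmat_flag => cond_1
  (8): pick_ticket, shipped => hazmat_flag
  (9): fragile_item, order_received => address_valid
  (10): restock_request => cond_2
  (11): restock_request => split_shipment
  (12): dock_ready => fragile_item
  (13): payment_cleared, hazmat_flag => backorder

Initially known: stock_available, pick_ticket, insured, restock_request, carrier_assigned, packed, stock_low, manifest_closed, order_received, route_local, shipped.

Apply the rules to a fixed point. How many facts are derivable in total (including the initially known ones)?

22

Round 1: (2) [stock_available, route_local => dock_ready]; (3) [insured, pick_ticket => payment_cleared]; (8) [pick_ticket, shipped => hazmat_flag]; (10) [restock_request => cond_2]; (11) [restock_request => split_shipment]. Adds dock_ready, payment_cleared, hazmat_flag, cond_2, split_shipment.
Round 2: (12) [dock_ready => fragile_item]; (13) [payment_cleared, hazmat_flag => backorder]. Adds fragile_item, backorder.
Round 3: (1) [backorder => notify_customer]; (9) [fragile_item, order_received => address_valid]. Adds notify_customer, address_valid.
Round 4: (5) [notify_customer, address_valid => priority_ship]. Adds priority_ship.
Round 5: (4) [priority_ship, split_shipment => labeled]. Adds labeled.
Closure: {address_valid, backorder, carrier_assigned, cond_2, dock_ready, fragile_item, hazmat_flag, insured, labeled, manifest_closed, notify_customer, order_received, packed, payment_cleared, pick_ticket, priority_ship, restock_request, route_local, shipped, split_shipment, stock_available, stock_low} — 22 facts.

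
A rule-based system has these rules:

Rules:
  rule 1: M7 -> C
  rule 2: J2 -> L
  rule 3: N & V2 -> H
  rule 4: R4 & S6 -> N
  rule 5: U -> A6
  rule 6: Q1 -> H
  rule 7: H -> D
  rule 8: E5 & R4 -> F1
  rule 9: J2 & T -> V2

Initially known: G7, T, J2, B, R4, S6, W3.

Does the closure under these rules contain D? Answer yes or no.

[1] rule 2 [J2 -> L]; rule 4 [R4 & S6 -> N]; rule 9 [J2 & T -> V2]. ⇒ new: L, N, V2.
[2] rule 3 [N & V2 -> H]. ⇒ new: H.
[3] rule 7 [H -> D]. ⇒ new: D.
D appears in round 3, so it is derivable.

yes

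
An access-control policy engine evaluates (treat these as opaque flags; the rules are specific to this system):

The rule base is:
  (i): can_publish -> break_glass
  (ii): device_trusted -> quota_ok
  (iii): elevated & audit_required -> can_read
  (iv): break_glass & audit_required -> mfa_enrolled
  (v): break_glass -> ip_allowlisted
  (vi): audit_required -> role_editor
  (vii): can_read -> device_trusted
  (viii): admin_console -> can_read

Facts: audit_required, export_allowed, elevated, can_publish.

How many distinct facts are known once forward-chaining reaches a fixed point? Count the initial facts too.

11

[1] (i) [can_publish -> break_glass]; (iii) [elevated & audit_required -> can_read]; (vi) [audit_required -> role_editor]. ⇒ new: break_glass, can_read, role_editor.
[2] (iv) [break_glass & audit_required -> mfa_enrolled]; (v) [break_glass -> ip_allowlisted]; (vii) [can_read -> device_trusted]. ⇒ new: mfa_enrolled, ip_allowlisted, device_trusted.
[3] (ii) [device_trusted -> quota_ok]. ⇒ new: quota_ok.
Closure: {audit_required, break_glass, can_publish, can_read, device_trusted, elevated, export_allowed, ip_allowlisted, mfa_enrolled, quota_ok, role_editor} — 11 facts.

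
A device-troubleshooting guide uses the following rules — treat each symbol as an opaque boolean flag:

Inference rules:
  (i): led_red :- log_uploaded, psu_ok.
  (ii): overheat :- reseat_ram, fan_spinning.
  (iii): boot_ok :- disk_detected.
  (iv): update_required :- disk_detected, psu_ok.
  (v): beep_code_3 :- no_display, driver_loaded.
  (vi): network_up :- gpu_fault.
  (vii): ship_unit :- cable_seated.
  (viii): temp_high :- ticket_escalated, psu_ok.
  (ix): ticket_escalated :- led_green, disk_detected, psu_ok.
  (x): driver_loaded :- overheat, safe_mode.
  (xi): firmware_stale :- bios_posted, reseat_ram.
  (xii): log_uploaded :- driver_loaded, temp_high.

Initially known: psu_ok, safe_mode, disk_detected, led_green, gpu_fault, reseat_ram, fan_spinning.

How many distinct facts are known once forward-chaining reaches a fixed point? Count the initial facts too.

16

Round 1 — (ii), (iii), (iv), (vi), (ix), derive overheat, boot_ok, update_required, network_up, ticket_escalated.
Round 2 — (viii), (x), derive temp_high, driver_loaded.
Round 3 — (xii), derive log_uploaded.
Round 4 — (i), derive led_red.
Closure: {boot_ok, disk_detected, driver_loaded, fan_spinning, gpu_fault, led_green, led_red, log_uploaded, network_up, overheat, psu_ok, reseat_ram, safe_mode, temp_high, ticket_escalated, update_required} — 16 facts.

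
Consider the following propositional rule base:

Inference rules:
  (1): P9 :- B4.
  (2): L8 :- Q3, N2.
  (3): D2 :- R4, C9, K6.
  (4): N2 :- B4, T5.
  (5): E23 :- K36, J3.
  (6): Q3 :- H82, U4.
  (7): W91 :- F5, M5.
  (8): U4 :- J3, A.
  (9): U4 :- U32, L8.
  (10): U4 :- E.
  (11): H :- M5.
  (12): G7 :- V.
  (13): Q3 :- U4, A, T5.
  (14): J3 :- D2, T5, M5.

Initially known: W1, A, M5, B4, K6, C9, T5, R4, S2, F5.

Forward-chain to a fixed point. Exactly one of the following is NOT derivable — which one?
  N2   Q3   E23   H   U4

Round 1: (1) [P9 :- B4.]; (3) [D2 :- R4, C9, K6.]; (4) [N2 :- B4, T5.]; (7) [W91 :- F5, M5.]; (11) [H :- M5.]. New: P9, D2, N2, W91, H.
Round 2: (14) [J3 :- D2, T5, M5.]. New: J3.
Round 3: (8) [U4 :- J3, A.]. New: U4.
Round 4: (13) [Q3 :- U4, A, T5.]. New: Q3.
Round 5: (2) [L8 :- Q3, N2.]. New: L8.
Derived: N2 (round 1), Q3 (round 4), U4 (round 3), H (round 1). E23 never appears in any round.

E23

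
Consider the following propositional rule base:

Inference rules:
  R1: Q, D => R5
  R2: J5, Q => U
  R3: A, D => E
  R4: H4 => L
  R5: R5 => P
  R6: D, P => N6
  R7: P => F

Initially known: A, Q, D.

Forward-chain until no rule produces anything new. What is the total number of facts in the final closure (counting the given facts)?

8

Round 1: R1 [Q, D => R5]; R3 [A, D => E]. Adds R5, E.
Round 2: R5 [R5 => P]. Adds P.
Round 3: R6 [D, P => N6]; R7 [P => F]. Adds N6, F.
Closure: {A, D, E, F, N6, P, Q, R5} — 8 facts.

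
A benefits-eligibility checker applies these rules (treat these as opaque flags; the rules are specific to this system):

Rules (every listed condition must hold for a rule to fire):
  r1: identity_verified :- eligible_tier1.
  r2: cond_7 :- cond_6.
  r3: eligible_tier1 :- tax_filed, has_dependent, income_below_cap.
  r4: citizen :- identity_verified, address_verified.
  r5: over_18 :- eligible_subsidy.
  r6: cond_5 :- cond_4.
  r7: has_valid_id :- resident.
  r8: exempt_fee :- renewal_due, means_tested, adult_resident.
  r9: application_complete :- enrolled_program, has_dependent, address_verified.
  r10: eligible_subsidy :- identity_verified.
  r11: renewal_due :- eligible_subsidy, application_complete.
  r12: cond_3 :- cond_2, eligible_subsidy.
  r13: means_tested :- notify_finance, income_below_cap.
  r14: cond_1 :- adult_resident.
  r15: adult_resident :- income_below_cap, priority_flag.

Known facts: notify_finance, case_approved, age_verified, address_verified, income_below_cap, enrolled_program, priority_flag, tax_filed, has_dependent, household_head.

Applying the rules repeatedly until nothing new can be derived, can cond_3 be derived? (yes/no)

no

Round 1: r3 [eligible_tier1 :- tax_filed, has_dependent, income_below_cap.]; r9 [application_complete :- enrolled_program, has_dependent, address_verified.]; r13 [means_tested :- notify_finance, income_below_cap.]; r15 [adult_resident :- income_below_cap, priority_flag.]. New: eligible_tier1, application_complete, means_tested, adult_resident.
Round 2: r1 [identity_verified :- eligible_tier1.]; r14 [cond_1 :- adult_resident.]. New: identity_verified, cond_1.
Round 3: r4 [citizen :- identity_verified, address_verified.]; r10 [eligible_subsidy :- identity_verified.]. New: citizen, eligible_subsidy.
Round 4: r5 [over_18 :- eligible_subsidy.]; r11 [renewal_due :- eligible_subsidy, application_complete.]. New: over_18, renewal_due.
Round 5: r8 [exempt_fee :- renewal_due, means_tested, adult_resident.]. New: exempt_fee.
Fixed point reached. cond_3 is concluded only by r12; r12 needs cond_2 (never derived).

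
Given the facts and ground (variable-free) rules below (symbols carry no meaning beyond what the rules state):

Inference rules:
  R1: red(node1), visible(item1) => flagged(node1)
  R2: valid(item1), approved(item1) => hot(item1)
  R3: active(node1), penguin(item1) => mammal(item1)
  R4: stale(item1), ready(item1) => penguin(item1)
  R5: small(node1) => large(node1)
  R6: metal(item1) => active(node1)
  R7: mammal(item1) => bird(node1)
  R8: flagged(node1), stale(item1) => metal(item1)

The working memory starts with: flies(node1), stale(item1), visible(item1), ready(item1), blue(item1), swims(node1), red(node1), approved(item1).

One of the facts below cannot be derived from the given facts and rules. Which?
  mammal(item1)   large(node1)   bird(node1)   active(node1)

large(node1)

Round 1 — R1, R4, derive flagged(node1), penguin(item1).
Round 2 — R8, derive metal(item1).
Round 3 — R6, derive active(node1).
Round 4 — R3, derive mammal(item1).
Round 5 — R7, derive bird(node1).
Derived: bird(node1) (round 5), mammal(item1) (round 4), active(node1) (round 3). large(node1) never appears in any round.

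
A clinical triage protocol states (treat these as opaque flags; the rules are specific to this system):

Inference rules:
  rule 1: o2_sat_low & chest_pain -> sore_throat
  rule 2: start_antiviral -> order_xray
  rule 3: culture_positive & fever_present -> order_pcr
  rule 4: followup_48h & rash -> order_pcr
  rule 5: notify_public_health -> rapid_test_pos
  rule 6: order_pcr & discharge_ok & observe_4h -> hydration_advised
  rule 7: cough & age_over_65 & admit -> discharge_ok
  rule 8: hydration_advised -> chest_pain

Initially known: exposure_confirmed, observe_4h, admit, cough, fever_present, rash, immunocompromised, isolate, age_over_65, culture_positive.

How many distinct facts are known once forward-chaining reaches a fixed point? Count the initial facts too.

Round 1: rule 3 [culture_positive & fever_present -> order_pcr]; rule 7 [cough & age_over_65 & admit -> discharge_ok]. New: order_pcr, discharge_ok.
Round 2: rule 6 [order_pcr & discharge_ok & observe_4h -> hydration_advised]. New: hydration_advised.
Round 3: rule 8 [hydration_advised -> chest_pain]. New: chest_pain.
Closure: {admit, age_over_65, chest_pain, cough, culture_positive, discharge_ok, exposure_confirmed, fever_present, hydration_advised, immunocompromised, isolate, observe_4h, order_pcr, rash} — 14 facts.

14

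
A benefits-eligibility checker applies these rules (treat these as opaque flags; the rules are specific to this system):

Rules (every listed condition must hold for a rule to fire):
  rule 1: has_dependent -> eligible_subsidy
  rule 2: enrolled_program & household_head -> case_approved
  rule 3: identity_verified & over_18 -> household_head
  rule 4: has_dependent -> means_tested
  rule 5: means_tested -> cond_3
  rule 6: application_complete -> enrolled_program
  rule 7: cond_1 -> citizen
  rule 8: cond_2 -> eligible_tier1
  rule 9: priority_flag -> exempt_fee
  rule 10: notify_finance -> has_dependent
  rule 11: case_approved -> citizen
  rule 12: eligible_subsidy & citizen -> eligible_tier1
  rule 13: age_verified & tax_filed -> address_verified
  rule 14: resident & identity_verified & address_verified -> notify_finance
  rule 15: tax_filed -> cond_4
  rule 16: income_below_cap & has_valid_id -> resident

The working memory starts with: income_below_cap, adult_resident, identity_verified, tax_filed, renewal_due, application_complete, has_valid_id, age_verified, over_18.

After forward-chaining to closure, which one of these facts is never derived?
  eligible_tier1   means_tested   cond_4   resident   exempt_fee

Round 1 fires rule 3, rule 6, rule 13, rule 15, rule 16, giving household_head, enrolled_program, address_verified, cond_4, resident.
Round 2 fires rule 2, rule 14, giving case_approved, notify_finance.
Round 3 fires rule 10, rule 11, giving has_dependent, citizen.
Round 4 fires rule 1, rule 4, giving eligible_subsidy, means_tested.
Round 5 fires rule 5, rule 12, giving cond_3, eligible_tier1.
Derived: eligible_tier1 (round 5), cond_4 (round 1), resident (round 1), means_tested (round 4). exempt_fee never appears in any round.

exempt_fee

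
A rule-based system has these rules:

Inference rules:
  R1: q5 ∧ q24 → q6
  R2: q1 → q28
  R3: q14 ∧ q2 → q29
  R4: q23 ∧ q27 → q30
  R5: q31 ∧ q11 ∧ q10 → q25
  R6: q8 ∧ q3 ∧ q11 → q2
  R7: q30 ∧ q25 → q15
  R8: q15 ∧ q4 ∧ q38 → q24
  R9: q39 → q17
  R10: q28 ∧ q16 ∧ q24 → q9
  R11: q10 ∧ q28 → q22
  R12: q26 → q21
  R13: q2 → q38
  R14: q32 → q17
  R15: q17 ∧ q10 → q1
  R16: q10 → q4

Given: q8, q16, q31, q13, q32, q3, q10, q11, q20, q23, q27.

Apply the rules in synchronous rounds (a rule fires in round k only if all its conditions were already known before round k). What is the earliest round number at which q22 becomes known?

4

Round 1 — R4, R5, R6, R14, R16, derive q30, q25, q2, q17, q4.
Round 2 — R7, R13, R15, derive q15, q38, q1.
Round 3 — R2, R8, derive q28, q24.
Round 4 — R10, R11, derive q9, q22.
q22 first appears in round 4.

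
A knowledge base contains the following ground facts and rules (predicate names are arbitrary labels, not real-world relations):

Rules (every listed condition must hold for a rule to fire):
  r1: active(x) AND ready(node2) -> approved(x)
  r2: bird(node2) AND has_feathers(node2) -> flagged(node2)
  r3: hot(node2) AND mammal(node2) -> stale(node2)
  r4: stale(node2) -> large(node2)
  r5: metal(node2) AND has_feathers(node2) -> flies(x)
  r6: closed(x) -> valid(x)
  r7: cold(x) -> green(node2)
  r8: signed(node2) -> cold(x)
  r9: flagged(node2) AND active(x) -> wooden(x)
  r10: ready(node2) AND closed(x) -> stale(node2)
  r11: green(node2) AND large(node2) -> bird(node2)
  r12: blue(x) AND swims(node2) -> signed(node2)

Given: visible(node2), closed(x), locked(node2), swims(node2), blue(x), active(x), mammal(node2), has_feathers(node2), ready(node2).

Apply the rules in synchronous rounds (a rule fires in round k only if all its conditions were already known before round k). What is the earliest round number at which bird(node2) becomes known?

Round 1: r1 [active(x) AND ready(node2) -> approved(x)]; r6 [closed(x) -> valid(x)]; r10 [ready(node2) AND closed(x) -> stale(node2)]; r12 [blue(x) AND swims(node2) -> signed(node2)]. New: approved(x), valid(x), stale(node2), signed(node2).
Round 2: r4 [stale(node2) -> large(node2)]; r8 [signed(node2) -> cold(x)]. New: large(node2), cold(x).
Round 3: r7 [cold(x) -> green(node2)]. New: green(node2).
Round 4: r11 [green(node2) AND large(node2) -> bird(node2)]. New: bird(node2).
bird(node2) first appears in round 4.

4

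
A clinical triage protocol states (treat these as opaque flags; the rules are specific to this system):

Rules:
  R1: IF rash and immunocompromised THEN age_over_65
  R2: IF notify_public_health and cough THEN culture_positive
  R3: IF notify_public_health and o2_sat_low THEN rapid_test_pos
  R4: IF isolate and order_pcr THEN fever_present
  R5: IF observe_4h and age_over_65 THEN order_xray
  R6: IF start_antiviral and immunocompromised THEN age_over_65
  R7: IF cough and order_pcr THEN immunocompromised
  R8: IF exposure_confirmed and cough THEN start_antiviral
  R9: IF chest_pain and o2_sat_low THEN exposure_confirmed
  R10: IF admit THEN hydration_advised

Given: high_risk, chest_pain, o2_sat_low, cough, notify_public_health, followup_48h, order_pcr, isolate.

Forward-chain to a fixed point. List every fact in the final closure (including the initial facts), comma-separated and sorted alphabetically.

Round 1 fires R2, R3, R4, R7, R9, giving culture_positive, rapid_test_pos, fever_present, immunocompromised, exposure_confirmed.
Round 2 fires R8, giving start_antiviral.
Round 3 fires R6, giving age_over_65.

age_over_65, chest_pain, cough, culture_positive, exposure_confirmed, fever_present, followup_48h, high_risk, immunocompromised, isolate, notify_public_health, o2_sat_low, order_pcr, rapid_test_pos, start_antiviral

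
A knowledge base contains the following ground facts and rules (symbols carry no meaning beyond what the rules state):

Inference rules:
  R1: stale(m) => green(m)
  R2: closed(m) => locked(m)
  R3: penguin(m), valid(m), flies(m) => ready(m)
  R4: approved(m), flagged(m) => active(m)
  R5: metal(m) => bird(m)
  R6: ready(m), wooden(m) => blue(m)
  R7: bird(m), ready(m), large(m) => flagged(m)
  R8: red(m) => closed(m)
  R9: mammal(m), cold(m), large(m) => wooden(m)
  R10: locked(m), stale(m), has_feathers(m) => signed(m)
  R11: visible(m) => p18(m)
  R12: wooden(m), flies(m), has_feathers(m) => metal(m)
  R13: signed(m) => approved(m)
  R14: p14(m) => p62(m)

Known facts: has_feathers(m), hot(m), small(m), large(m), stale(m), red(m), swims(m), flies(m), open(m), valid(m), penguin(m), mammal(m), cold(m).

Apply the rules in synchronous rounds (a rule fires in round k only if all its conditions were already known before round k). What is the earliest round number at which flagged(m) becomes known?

Round 1 fires R1, R3, R8, R9, giving green(m), ready(m), closed(m), wooden(m).
Round 2 fires R2, R6, R12, giving locked(m), blue(m), metal(m).
Round 3 fires R5, R10, giving bird(m), signed(m).
Round 4 fires R7, R13, giving flagged(m), approved(m).
flagged(m) first appears in round 4.

4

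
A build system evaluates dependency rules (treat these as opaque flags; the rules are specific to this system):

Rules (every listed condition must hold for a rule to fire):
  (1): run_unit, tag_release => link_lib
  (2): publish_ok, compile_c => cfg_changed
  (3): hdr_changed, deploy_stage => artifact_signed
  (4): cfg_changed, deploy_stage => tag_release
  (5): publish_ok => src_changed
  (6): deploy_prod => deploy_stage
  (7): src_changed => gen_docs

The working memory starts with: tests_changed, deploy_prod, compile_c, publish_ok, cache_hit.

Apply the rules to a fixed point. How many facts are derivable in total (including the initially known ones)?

Round 1 fires (2), (5), (6), giving cfg_changed, src_changed, deploy_stage.
Round 2 fires (4), (7), giving tag_release, gen_docs.
Closure: {cache_hit, cfg_changed, compile_c, deploy_prod, deploy_stage, gen_docs, publish_ok, src_changed, tag_release, tests_changed} — 10 facts.

10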